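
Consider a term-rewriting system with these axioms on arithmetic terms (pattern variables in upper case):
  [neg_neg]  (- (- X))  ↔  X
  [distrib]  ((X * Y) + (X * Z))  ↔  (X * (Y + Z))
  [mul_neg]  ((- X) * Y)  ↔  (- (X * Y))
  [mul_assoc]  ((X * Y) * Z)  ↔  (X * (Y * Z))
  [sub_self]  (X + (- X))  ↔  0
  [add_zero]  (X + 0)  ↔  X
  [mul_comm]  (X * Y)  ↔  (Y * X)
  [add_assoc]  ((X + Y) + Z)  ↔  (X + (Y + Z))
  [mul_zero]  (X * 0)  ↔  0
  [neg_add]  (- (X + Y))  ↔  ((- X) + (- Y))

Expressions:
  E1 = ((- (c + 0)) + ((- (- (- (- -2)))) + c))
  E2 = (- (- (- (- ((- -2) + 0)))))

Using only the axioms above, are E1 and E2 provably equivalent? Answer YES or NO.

Every axiom is a valid identity, so a rewrite proof would force E1 and E2 to agree under every assignment.
At c=0: E1 = -2 but E2 = 2; they differ, so no derivation exists.

NO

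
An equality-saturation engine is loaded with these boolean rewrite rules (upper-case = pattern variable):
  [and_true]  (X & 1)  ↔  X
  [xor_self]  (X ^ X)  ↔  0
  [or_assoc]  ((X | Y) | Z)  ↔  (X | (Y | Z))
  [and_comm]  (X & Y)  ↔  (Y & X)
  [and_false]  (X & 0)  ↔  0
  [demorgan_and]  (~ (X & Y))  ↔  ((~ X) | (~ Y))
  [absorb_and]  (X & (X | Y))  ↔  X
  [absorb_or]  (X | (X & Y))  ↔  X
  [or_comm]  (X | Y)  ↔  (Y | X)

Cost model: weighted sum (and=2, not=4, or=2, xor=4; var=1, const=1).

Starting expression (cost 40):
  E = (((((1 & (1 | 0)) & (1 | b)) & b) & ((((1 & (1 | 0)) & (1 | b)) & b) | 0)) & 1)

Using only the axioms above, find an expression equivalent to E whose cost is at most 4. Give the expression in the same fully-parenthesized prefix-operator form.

(1) ((((1 & (1 | 0)) & (1 | b)) & b) & ((((1 & (1 | 0)) & (1 | b)) & b) | 0))  =[absorb_and →]=  (((1 & (1 | 0)) & (1 | b)) & b)    ⊢ ((((1 & (1 | 0)) & (1 | b)) & b) & 1)
(2) (1 & (1 | 0))  =[absorb_and →]=  1    ⊢ (((1 & (1 | b)) & b) & 1)
(3) ((1 & (1 | b)) & b)  =[and_comm →]=  (b & (1 & (1 | b)))    ⊢ ((b & (1 & (1 | b))) & 1)
(4) (1 & (1 | b))  =[absorb_and →]=  1    ⊢ ((b & 1) & 1)
(5) (b & 1)  =[and_true →]=  b    ⊢ cost 4, within 4

(b & 1)   [cost 4]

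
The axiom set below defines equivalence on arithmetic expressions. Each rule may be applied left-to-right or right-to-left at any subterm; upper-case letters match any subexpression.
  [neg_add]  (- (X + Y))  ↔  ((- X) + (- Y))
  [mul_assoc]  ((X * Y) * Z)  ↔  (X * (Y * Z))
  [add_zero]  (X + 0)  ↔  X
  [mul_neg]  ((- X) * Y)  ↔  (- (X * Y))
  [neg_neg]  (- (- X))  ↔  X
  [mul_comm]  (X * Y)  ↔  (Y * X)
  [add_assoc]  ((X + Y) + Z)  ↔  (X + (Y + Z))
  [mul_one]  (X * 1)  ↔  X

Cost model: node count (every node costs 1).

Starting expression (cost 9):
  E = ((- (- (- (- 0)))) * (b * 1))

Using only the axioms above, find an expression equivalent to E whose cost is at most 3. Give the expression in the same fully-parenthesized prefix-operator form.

(0 * b)   [cost 3]

step 1: neg_neg (→) rewrites (- (- (- 0))) into (- 0), now ((- (- 0)) * (b * 1))
step 2: neg_neg (→) rewrites (- (- 0)) into 0, now (0 * (b * 1))
step 3: mul_one (→) rewrites (b * 1) into b, reaching cost 3 (bound 3)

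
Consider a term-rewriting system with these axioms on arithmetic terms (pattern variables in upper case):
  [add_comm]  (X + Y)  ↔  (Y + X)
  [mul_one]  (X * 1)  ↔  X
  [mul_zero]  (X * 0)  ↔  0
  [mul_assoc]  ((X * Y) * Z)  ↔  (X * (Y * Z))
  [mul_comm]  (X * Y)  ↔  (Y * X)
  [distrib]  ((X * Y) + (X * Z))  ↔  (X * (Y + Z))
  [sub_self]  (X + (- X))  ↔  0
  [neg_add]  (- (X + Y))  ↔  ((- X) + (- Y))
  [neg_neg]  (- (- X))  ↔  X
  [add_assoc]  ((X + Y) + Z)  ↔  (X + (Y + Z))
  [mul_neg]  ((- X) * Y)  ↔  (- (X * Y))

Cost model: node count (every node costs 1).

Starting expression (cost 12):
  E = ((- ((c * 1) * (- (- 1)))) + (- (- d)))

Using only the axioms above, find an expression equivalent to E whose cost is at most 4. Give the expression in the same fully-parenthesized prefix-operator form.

1. [neg_neg →] (- (- 1))  →  1;  E = ((- ((c * 1) * 1)) + (- (- d)))
2. [neg_neg →] (- (- d))  →  d;  E = ((- ((c * 1) * 1)) + d)
3. [mul_one →] (c * 1)  →  c;  E = ((- (c * 1)) + d)
4. [mul_one →] (c * 1)  →  c;  cost 4 ≤ 4, done

((- c) + d)   [cost 4]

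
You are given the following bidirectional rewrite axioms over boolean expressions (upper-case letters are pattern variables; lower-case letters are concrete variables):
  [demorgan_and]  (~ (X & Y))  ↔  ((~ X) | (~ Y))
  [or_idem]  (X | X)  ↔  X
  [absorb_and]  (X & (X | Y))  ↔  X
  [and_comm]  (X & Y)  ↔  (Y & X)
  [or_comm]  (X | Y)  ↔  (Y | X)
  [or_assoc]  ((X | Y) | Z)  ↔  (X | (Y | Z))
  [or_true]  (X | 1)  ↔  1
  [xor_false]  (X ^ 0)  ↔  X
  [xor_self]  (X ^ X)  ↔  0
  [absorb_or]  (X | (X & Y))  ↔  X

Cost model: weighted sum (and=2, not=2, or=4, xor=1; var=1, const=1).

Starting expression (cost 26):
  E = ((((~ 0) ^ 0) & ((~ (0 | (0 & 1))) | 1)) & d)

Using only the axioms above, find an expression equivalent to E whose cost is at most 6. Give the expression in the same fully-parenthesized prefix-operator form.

((~ 0) & d)   [cost 6]

1. [xor_false →] ((~ 0) ^ 0)  →  (~ 0);  E = (((~ 0) & ((~ (0 | (0 & 1))) | 1)) & d)
2. [absorb_or →] (0 | (0 & 1))  →  0;  E = (((~ 0) & ((~ 0) | 1)) & d)
3. [absorb_and →] ((~ 0) & ((~ 0) | 1))  →  (~ 0);  cost 6 ≤ 6, done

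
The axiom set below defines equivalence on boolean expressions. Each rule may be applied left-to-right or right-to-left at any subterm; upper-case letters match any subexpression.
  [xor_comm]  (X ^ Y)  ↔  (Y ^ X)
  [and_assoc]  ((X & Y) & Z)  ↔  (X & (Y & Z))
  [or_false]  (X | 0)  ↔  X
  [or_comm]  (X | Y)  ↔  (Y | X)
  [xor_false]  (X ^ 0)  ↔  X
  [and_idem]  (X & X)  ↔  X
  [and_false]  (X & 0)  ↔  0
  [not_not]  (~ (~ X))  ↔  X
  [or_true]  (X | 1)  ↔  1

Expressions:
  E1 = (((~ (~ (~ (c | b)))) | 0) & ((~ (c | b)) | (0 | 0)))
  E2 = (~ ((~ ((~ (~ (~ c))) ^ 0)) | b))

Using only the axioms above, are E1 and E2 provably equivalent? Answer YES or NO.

YES

step 1: not_not (→) rewrites (~ (~ (~ (c | b)))) into (~ (c | b)), now (((~ (c | b)) | 0) & ((~ (c | b)) | (0 | 0)))
step 2: or_false (→) rewrites (0 | 0) into 0, now (((~ (c | b)) | 0) & ((~ (c | b)) | 0))
step 3: and_idem (→) rewrites (((~ (c | b)) | 0) & ((~ (c | b)) | 0)) into ((~ (c | b)) | 0)
step 4: or_false (→) rewrites ((~ (c | b)) | 0) into (~ (c | b))
step 5: not_not (←) rewrites c into (~ (~ c)), now (~ ((~ (~ c)) | b))
step 6: xor_false (←) rewrites (~ c) into ((~ c) ^ 0), now (~ ((~ ((~ c) ^ 0)) | b))
step 7: not_not (←) rewrites c into (~ (~ c)), which is E2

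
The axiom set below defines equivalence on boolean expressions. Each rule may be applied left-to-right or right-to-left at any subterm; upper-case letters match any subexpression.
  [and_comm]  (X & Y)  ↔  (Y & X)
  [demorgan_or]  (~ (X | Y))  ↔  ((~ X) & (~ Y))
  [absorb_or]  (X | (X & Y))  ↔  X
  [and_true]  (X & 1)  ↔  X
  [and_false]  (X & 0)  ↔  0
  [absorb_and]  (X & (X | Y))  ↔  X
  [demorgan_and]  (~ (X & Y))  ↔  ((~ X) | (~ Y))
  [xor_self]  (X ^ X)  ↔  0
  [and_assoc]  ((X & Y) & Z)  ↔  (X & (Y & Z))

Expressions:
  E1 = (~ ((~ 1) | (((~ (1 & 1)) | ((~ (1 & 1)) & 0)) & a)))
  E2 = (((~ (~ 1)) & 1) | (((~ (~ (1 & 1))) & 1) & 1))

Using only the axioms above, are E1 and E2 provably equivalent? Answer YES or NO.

(1) ((~ (1 & 1)) | ((~ (1 & 1)) & 0))  =[absorb_or →]=  (~ (1 & 1))    ⊢ (~ ((~ 1) | ((~ (1 & 1)) & a)))
(2) (1 & 1)  =[and_true →]=  1    ⊢ (~ ((~ 1) | ((~ 1) & a)))
(3) ((~ 1) | ((~ 1) & a))  =[absorb_or →]=  (~ 1)    ⊢ (~ (~ 1))
(4) (~ (~ 1))  =[and_true ←]=  ((~ (~ 1)) & 1)
(5) ((~ (~ 1)) & 1)  =[absorb_or ←]=  (((~ (~ 1)) & 1) | (((~ (~ 1)) & 1) & 1))
(6) 1  =[and_true ←]=  (1 & 1)    ⊢ E2

YES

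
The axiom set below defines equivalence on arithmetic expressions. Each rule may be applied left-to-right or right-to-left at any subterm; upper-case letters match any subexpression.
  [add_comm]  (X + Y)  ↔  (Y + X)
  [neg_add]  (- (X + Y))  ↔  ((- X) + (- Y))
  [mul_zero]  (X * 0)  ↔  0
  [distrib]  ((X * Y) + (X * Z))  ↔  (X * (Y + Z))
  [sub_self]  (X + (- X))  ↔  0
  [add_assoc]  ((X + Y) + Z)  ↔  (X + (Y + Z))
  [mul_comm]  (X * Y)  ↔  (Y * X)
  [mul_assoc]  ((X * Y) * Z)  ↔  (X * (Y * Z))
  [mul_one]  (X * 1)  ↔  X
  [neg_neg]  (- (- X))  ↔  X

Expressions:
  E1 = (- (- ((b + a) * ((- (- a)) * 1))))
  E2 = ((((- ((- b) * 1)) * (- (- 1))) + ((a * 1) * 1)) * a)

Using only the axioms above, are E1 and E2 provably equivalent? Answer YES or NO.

YES

(1) ((- (- a)) * 1)  =[mul_one →]=  (- (- a))    ⊢ (- (- ((b + a) * (- (- a)))))
(2) (- (- a))  =[neg_neg →]=  a    ⊢ (- (- ((b + a) * a)))
(3) (- (- ((b + a) * a)))  =[neg_neg →]=  ((b + a) * a)
(4) b  =[mul_one ←]=  (b * 1)    ⊢ (((b * 1) + a) * a)
(5) b  =[neg_neg ←]=  (- (- b))    ⊢ ((((- (- b)) * 1) + a) * a)
(6) a  =[mul_one ←]=  (a * 1)    ⊢ ((((- (- b)) * 1) + (a * 1)) * a)
(7) a  =[mul_one ←]=  (a * 1)    ⊢ ((((- (- b)) * 1) + ((a * 1) * 1)) * a)
(8) 1  =[neg_neg ←]=  (- (- 1))    ⊢ ((((- (- b)) * (- (- 1))) + ((a * 1) * 1)) * a)
(9) (- b)  =[mul_one ←]=  ((- b) * 1)    ⊢ E2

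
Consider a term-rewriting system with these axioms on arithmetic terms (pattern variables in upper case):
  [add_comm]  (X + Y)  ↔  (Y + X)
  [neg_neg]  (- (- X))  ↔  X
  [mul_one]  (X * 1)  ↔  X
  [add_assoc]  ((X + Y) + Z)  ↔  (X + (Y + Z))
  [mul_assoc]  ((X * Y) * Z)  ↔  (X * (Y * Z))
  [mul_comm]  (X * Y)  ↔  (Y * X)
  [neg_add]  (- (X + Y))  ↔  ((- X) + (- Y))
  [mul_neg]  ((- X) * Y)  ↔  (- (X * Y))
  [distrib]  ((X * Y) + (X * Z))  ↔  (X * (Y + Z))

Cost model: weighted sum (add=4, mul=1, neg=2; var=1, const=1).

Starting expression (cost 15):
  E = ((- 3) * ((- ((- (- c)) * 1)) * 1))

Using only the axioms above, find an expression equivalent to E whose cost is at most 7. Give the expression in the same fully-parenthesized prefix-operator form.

((- 3) * (- c))   [cost 7]

step 1: mul_one (→) rewrites ((- (- c)) * 1) into (- (- c)), now ((- 3) * ((- (- (- c))) * 1))
step 2: neg_neg (→) rewrites (- (- (- c))) into (- c), now ((- 3) * ((- c) * 1))
step 3: mul_one (→) rewrites ((- c) * 1) into (- c), reaching cost 7 (bound 7)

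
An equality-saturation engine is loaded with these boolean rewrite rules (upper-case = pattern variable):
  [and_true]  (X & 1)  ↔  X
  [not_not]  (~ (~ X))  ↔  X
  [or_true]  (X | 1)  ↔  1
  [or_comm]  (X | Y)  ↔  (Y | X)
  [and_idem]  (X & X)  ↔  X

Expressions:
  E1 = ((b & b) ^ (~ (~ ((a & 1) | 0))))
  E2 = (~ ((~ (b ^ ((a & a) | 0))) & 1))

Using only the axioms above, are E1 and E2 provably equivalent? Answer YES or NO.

YES

step 1: not_not (→) rewrites (~ (~ ((a & 1) | 0))) into ((a & 1) | 0), now ((b & b) ^ ((a & 1) | 0))
step 2: and_idem (→) rewrites (b & b) into b, now (b ^ ((a & 1) | 0))
step 3: and_true (→) rewrites (a & 1) into a, now (b ^ (a | 0))
step 4: not_not (←) rewrites (b ^ (a | 0)) into (~ (~ (b ^ (a | 0))))
step 5: and_true (←) rewrites (~ (b ^ (a | 0))) into ((~ (b ^ (a | 0))) & 1), now (~ ((~ (b ^ (a | 0))) & 1))
step 6: and_idem (←) rewrites a into (a & a), which is E2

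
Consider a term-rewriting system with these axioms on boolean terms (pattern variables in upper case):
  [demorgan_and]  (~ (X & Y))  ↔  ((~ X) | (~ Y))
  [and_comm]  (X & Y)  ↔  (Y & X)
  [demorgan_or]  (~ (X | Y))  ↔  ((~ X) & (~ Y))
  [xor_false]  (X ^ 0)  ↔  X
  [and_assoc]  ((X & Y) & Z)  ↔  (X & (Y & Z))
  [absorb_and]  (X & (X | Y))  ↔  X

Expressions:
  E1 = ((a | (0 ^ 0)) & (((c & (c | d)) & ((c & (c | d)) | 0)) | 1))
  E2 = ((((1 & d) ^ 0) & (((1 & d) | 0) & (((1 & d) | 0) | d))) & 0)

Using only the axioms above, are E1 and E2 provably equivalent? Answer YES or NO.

All listed rules preserve value, hence provable equivalence implies equal values everywhere; look for a separating assignment.
a=1, c=0, d=0 gives E1 ↦ 1, E2 ↦ 0; values differ ⇒ not provably equivalent.

NO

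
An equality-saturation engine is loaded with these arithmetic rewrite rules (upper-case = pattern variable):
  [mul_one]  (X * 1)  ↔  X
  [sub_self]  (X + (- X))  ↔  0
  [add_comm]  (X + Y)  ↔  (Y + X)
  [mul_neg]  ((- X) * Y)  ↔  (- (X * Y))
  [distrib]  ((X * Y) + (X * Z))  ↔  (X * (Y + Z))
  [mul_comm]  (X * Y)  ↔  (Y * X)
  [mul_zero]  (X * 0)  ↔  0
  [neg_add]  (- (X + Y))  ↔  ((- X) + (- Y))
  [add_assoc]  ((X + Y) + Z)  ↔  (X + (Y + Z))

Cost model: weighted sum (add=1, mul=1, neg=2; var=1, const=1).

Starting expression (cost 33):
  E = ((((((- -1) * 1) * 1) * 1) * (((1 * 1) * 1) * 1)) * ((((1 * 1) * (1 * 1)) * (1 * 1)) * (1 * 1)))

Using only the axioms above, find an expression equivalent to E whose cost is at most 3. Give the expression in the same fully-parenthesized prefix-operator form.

(- -1)   [cost 3]

(1) (((- -1) * 1) * 1)  =[mul_one →]=  ((- -1) * 1)    ⊢ (((((- -1) * 1) * 1) * (((1 * 1) * 1) * 1)) * ((((1 * 1) * (1 * 1)) * (1 * 1)) * (1 * 1)))
(2) (1 * 1)  =[mul_one →]=  1    ⊢ (((((- -1) * 1) * 1) * (((1 * 1) * 1) * 1)) * ((((1 * 1) * (1 * 1)) * 1) * (1 * 1)))
(3) (1 * 1)  =[mul_one →]=  1    ⊢ (((((- -1) * 1) * 1) * (((1 * 1) * 1) * 1)) * (((1 * (1 * 1)) * 1) * (1 * 1)))
(4) (((((- -1) * 1) * 1) * (((1 * 1) * 1) * 1)) * (((1 * (1 * 1)) * 1) * (1 * 1)))  =[mul_comm →]=  ((((1 * (1 * 1)) * 1) * (1 * 1)) * ((((- -1) * 1) * 1) * (((1 * 1) * 1) * 1)))
(5) (1 * 1)  =[mul_one →]=  1    ⊢ ((((1 * 1) * 1) * (1 * 1)) * ((((- -1) * 1) * 1) * (((1 * 1) * 1) * 1)))
(6) (((1 * 1) * 1) * (1 * 1))  =[mul_comm →]=  ((1 * 1) * ((1 * 1) * 1))    ⊢ (((1 * 1) * ((1 * 1) * 1)) * ((((- -1) * 1) * 1) * (((1 * 1) * 1) * 1)))
(7) ((- -1) * 1)  =[mul_one →]=  (- -1)    ⊢ (((1 * 1) * ((1 * 1) * 1)) * (((- -1) * 1) * (((1 * 1) * 1) * 1)))
(8) (1 * 1)  =[mul_one →]=  1    ⊢ (((1 * 1) * ((1 * 1) * 1)) * (((- -1) * 1) * ((1 * 1) * 1)))
(9) ((1 * 1) * 1)  =[mul_one →]=  (1 * 1)    ⊢ (((1 * 1) * ((1 * 1) * 1)) * (((- -1) * 1) * (1 * 1)))
(10) (1 * 1)  =[mul_one →]=  1    ⊢ (((1 * 1) * ((1 * 1) * 1)) * (((- -1) * 1) * 1))
(11) (((- -1) * 1) * 1)  =[mul_one →]=  ((- -1) * 1)    ⊢ (((1 * 1) * ((1 * 1) * 1)) * ((- -1) * 1))
(12) ((1 * 1) * 1)  =[mul_one →]=  (1 * 1)    ⊢ (((1 * 1) * (1 * 1)) * ((- -1) * 1))
(13) (((1 * 1) * (1 * 1)) * ((- -1) * 1))  =[mul_comm →]=  (((- -1) * 1) * ((1 * 1) * (1 * 1)))
(14) (1 * 1)  =[mul_one →]=  1    ⊢ (((- -1) * 1) * (1 * (1 * 1)))
(15) (1 * (1 * 1))  =[mul_comm →]=  ((1 * 1) * 1)    ⊢ (((- -1) * 1) * ((1 * 1) * 1))
(16) (1 * 1)  =[mul_one →]=  1    ⊢ (((- -1) * 1) * (1 * 1))
(17) ((- -1) * 1)  =[mul_one →]=  (- -1)    ⊢ ((- -1) * (1 * 1))
(18) (1 * 1)  =[mul_one →]=  1    ⊢ ((- -1) * 1)
(19) ((- -1) * 1)  =[mul_one →]=  (- -1)    ⊢ cost 3, within 3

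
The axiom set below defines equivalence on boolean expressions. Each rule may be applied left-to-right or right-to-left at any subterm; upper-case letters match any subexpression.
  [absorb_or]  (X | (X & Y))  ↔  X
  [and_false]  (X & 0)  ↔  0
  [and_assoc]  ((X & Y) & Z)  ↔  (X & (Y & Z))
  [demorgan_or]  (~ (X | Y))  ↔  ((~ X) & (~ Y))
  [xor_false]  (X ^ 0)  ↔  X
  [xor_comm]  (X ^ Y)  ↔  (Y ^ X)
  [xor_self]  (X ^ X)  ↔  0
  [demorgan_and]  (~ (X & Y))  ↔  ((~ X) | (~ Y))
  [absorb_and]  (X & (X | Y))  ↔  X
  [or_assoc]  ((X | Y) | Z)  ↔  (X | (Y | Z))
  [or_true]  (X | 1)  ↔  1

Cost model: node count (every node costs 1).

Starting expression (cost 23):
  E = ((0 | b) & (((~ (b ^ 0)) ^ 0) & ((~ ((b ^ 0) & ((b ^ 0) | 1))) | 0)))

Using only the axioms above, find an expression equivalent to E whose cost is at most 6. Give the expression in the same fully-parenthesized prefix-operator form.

1. [absorb_and →] ((b ^ 0) & ((b ^ 0) | 1))  →  (b ^ 0);  E = ((0 | b) & (((~ (b ^ 0)) ^ 0) & ((~ (b ^ 0)) | 0)))
2. [xor_false →] ((~ (b ^ 0)) ^ 0)  →  (~ (b ^ 0));  E = ((0 | b) & ((~ (b ^ 0)) & ((~ (b ^ 0)) | 0)))
3. [absorb_and →] ((~ (b ^ 0)) & ((~ (b ^ 0)) | 0))  →  (~ (b ^ 0));  E = ((0 | b) & (~ (b ^ 0)))
4. [xor_false →] (b ^ 0)  →  b;  cost 6 ≤ 6, done

((0 | b) & (~ b))   [cost 6]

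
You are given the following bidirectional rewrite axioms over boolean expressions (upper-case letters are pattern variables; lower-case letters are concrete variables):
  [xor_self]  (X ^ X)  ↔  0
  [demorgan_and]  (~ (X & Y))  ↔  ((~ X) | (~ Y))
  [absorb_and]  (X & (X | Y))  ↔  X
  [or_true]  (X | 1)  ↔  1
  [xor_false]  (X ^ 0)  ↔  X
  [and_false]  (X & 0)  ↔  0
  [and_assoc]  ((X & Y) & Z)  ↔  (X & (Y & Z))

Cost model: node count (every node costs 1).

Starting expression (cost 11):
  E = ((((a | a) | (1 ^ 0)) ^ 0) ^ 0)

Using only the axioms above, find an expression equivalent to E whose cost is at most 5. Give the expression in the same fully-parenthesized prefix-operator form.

((a | a) | 1)   [cost 5]

step 1: xor_false (→) rewrites ((((a | a) | (1 ^ 0)) ^ 0) ^ 0) into (((a | a) | (1 ^ 0)) ^ 0)
step 2: xor_false (→) rewrites (((a | a) | (1 ^ 0)) ^ 0) into ((a | a) | (1 ^ 0))
step 3: xor_false (→) rewrites (1 ^ 0) into 1, reaching cost 5 (bound 5)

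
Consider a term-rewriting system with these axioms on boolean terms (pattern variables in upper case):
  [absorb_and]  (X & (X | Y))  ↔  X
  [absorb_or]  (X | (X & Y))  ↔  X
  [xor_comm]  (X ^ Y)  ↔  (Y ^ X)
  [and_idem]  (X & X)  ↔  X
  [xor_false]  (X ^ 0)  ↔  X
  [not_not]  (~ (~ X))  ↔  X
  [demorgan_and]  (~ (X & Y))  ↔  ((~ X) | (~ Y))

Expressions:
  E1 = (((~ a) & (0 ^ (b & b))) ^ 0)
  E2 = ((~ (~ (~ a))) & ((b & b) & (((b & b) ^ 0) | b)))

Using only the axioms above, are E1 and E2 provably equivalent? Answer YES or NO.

YES

step 1: xor_comm (→) rewrites (0 ^ (b & b)) into ((b & b) ^ 0), now (((~ a) & ((b & b) ^ 0)) ^ 0)
step 2: xor_false (→) rewrites ((b & b) ^ 0) into (b & b), now (((~ a) & (b & b)) ^ 0)
step 3: xor_false (→) rewrites (((~ a) & (b & b)) ^ 0) into ((~ a) & (b & b))
step 4: absorb_and (←) rewrites (b & b) into ((b & b) & ((b & b) | b)), now ((~ a) & ((b & b) & ((b & b) | b)))
step 5: not_not (←) rewrites (~ a) into (~ (~ (~ a))), now ((~ (~ (~ a))) & ((b & b) & ((b & b) | b)))
step 6: xor_false (←) rewrites (b & b) into ((b & b) ^ 0), which is E2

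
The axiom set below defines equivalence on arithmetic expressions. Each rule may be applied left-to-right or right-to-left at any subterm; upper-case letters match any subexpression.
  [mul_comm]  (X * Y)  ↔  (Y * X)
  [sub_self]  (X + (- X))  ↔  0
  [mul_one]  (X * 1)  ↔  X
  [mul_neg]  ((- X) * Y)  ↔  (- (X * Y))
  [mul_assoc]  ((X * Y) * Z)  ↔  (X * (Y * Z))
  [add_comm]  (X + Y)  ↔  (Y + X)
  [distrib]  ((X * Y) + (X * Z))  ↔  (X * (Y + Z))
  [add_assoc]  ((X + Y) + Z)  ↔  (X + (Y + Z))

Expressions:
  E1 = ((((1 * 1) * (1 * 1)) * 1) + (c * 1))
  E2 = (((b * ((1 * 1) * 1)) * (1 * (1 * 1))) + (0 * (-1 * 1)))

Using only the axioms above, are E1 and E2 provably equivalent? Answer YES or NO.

NO

The axioms are sound identities: if E1 ↔* E2 then E1 and E2 evaluate identically under any assignment.
Under b=0, c=0: E1 evaluates to 1, E2 to 0. Distinct ⇒ no rewrite sequence connects them.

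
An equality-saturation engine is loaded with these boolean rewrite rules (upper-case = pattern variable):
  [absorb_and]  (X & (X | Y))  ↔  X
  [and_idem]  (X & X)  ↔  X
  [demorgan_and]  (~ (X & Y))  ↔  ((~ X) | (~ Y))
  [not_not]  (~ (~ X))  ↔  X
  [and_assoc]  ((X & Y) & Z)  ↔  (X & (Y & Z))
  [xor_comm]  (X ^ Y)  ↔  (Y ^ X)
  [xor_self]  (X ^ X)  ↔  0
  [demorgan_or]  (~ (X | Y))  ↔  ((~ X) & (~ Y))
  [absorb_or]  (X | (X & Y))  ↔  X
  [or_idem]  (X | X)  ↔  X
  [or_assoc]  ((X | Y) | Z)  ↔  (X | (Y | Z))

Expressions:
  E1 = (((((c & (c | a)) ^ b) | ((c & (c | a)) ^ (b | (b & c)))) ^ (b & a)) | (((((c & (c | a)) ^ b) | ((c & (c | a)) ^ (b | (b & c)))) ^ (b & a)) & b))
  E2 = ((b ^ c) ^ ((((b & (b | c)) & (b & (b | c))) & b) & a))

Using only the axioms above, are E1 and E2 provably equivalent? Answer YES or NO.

YES

(1) (((((c & (c | a)) ^ b) | ((c & (c | a)) ^ (b | (b & c)))) ^ (b & a)) | (((((c & (c | a)) ^ b) | ((c & (c | a)) ^ (b | (b & c)))) ^ (b & a)) & b))  =[absorb_or →]=  ((((c & (c | a)) ^ b) | ((c & (c | a)) ^ (b | (b & c)))) ^ (b & a))
(2) (b | (b & c))  =[absorb_or →]=  b    ⊢ ((((c & (c | a)) ^ b) | ((c & (c | a)) ^ b)) ^ (b & a))
(3) (((c & (c | a)) ^ b) | ((c & (c | a)) ^ b))  =[or_idem →]=  ((c & (c | a)) ^ b)    ⊢ (((c & (c | a)) ^ b) ^ (b & a))
(4) (c & (c | a))  =[absorb_and →]=  c    ⊢ ((c ^ b) ^ (b & a))
(5) (c ^ b)  =[xor_comm →]=  (b ^ c)    ⊢ ((b ^ c) ^ (b & a))
(6) b  =[and_idem ←]=  (b & b)    ⊢ ((b ^ c) ^ ((b & b) & a))
(7) b  =[absorb_and ←]=  (b & (b | c))    ⊢ ((b ^ c) ^ (((b & (b | c)) & b) & a))
(8) (b & (b | c))  =[and_idem ←]=  ((b & (b | c)) & (b & (b | c)))    ⊢ E2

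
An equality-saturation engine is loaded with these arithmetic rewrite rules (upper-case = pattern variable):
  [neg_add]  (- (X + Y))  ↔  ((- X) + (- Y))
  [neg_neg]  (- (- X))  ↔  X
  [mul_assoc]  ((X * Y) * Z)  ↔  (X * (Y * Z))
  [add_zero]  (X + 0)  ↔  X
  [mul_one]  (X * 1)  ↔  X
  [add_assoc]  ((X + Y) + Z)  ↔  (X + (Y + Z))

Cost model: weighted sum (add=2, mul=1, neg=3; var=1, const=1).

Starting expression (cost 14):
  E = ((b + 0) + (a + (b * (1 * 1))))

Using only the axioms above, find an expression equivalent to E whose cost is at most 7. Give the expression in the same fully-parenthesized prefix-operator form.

(b + (a + b))   [cost 7]

(1) (1 * 1)  =[mul_one →]=  1    ⊢ ((b + 0) + (a + (b * 1)))
(2) (b + 0)  =[add_zero →]=  b    ⊢ (b + (a + (b * 1)))
(3) (b * 1)  =[mul_one →]=  b    ⊢ cost 7, within 7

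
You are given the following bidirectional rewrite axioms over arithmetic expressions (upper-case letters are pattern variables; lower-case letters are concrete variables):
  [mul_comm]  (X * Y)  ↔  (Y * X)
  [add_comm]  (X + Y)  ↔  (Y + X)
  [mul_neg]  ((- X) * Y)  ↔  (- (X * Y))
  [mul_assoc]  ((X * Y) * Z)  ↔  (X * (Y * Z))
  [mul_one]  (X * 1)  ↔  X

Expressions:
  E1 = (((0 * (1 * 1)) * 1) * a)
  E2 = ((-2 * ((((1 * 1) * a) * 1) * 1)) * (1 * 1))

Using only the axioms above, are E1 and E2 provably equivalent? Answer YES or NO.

All listed rules preserve value, hence provable equivalence implies equal values everywhere; look for a separating assignment.
a=1 gives E1 ↦ 0, E2 ↦ -2; values differ ⇒ not provably equivalent.

NO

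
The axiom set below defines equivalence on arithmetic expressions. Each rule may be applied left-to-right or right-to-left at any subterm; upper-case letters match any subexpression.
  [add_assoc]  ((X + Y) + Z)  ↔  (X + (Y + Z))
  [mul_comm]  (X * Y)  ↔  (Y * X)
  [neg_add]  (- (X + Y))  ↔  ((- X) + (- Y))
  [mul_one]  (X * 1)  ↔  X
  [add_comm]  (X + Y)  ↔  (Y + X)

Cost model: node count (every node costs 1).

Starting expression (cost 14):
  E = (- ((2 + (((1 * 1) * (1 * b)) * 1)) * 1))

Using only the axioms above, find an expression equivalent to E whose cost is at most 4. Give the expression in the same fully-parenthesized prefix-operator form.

step 1: mul_one (→) rewrites ((2 + (((1 * 1) * (1 * b)) * 1)) * 1) into (2 + (((1 * 1) * (1 * b)) * 1)), now (- (2 + (((1 * 1) * (1 * b)) * 1)))
step 2: mul_one (→) rewrites (((1 * 1) * (1 * b)) * 1) into ((1 * 1) * (1 * b)), now (- (2 + ((1 * 1) * (1 * b))))
step 3: mul_one (→) rewrites (1 * 1) into 1, now (- (2 + (1 * (1 * b))))
step 4: mul_comm (→) rewrites (1 * (1 * b)) into ((1 * b) * 1), now (- (2 + ((1 * b) * 1)))
step 5: mul_one (→) rewrites ((1 * b) * 1) into (1 * b), now (- (2 + (1 * b)))
step 6: mul_comm (→) rewrites (1 * b) into (b * 1), now (- (2 + (b * 1)))
step 7: mul_one (→) rewrites (b * 1) into b, reaching cost 4 (bound 4)

(- (2 + b))   [cost 4]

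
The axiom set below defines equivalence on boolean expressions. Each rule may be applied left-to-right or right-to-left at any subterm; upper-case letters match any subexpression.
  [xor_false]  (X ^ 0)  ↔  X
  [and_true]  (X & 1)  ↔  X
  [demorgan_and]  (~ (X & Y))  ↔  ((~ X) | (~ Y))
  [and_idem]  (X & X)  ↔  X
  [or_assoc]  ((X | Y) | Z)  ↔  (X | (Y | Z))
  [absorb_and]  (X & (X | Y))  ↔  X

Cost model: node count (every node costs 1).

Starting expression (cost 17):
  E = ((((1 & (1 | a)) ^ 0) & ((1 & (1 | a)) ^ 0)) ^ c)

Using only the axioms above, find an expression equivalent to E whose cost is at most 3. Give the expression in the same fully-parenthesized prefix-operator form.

(1 ^ c)   [cost 3]

1. [and_idem →] (((1 & (1 | a)) ^ 0) & ((1 & (1 | a)) ^ 0))  →  ((1 & (1 | a)) ^ 0);  E = (((1 & (1 | a)) ^ 0) ^ c)
2. [absorb_and →] (1 & (1 | a))  →  1;  E = ((1 ^ 0) ^ c)
3. [xor_false →] (1 ^ 0)  →  1;  cost 3 ≤ 3, done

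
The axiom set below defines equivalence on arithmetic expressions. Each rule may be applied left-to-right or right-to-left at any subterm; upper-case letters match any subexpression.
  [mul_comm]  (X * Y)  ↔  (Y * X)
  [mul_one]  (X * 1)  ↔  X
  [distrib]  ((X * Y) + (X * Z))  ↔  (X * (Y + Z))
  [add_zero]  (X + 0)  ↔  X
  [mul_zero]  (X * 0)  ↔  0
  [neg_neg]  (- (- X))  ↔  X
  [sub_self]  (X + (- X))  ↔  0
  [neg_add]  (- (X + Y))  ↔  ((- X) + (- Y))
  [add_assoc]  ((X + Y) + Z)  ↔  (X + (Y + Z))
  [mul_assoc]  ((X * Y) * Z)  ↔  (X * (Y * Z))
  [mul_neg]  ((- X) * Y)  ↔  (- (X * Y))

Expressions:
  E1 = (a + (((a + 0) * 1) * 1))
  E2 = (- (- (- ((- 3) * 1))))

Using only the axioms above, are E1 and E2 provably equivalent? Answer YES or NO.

Every axiom is a valid identity, so a rewrite proof would force E1 and E2 to agree under every assignment.
At a=0: E1 = 0 but E2 = 3; they differ, so no derivation exists.

NO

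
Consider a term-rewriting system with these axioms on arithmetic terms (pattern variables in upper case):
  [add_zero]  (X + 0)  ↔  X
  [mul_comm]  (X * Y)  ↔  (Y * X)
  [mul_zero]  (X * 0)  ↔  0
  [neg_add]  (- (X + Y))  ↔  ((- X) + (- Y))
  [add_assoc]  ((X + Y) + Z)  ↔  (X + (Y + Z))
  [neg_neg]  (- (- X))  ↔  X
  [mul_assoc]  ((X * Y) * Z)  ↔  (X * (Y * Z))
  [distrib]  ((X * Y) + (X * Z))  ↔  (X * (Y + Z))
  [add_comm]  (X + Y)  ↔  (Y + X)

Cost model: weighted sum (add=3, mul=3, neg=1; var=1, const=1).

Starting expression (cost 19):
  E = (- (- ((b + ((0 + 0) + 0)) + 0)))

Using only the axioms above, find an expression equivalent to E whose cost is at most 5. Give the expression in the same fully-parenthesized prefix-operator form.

(b + 0)   [cost 5]

1. [neg_neg →] (- (- ((b + ((0 + 0) + 0)) + 0)))  →  ((b + ((0 + 0) + 0)) + 0)
2. [add_zero →] (0 + 0)  →  0;  E = ((b + (0 + 0)) + 0)
3. [add_zero →] ((b + (0 + 0)) + 0)  →  (b + (0 + 0))
4. [add_zero →] (0 + 0)  →  0;  cost 5 ≤ 5, done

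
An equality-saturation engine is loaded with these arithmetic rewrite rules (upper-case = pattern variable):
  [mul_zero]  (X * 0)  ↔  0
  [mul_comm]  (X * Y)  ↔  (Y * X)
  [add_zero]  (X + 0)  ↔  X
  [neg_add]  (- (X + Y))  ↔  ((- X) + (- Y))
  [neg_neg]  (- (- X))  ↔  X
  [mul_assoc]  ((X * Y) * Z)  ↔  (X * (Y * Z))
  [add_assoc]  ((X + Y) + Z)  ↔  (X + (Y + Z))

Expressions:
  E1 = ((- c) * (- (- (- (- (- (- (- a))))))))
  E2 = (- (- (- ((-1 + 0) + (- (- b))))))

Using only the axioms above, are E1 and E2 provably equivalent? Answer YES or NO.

All listed rules preserve value, hence provable equivalence implies equal values everywhere; look for a separating assignment.
a=0, b=0, c=0 gives E1 ↦ 0, E2 ↦ 1; values differ ⇒ not provably equivalent.

NO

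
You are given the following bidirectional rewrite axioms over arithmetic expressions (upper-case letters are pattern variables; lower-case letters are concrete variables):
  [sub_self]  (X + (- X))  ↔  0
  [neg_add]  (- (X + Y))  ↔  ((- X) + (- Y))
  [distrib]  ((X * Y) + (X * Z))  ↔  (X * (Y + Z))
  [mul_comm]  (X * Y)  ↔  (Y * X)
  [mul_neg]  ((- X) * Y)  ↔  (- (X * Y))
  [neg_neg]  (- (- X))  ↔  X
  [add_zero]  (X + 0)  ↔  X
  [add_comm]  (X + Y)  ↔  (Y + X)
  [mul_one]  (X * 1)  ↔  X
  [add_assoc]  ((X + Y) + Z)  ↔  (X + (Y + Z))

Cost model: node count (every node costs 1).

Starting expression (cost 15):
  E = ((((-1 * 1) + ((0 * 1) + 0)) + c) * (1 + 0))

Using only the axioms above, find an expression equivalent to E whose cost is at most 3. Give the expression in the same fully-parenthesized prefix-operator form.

1. [add_zero →] ((0 * 1) + 0)  →  (0 * 1);  E = ((((-1 * 1) + (0 * 1)) + c) * (1 + 0))
2. [mul_one →] (0 * 1)  →  0;  E = ((((-1 * 1) + 0) + c) * (1 + 0))
3. [add_zero →] (1 + 0)  →  1;  E = ((((-1 * 1) + 0) + c) * 1)
4. [add_zero →] ((-1 * 1) + 0)  →  (-1 * 1);  E = (((-1 * 1) + c) * 1)
5. [mul_one →] (-1 * 1)  →  -1;  E = ((-1 + c) * 1)
6. [mul_one →] ((-1 + c) * 1)  →  (-1 + c);  cost 3 ≤ 3, done

(-1 + c)   [cost 3]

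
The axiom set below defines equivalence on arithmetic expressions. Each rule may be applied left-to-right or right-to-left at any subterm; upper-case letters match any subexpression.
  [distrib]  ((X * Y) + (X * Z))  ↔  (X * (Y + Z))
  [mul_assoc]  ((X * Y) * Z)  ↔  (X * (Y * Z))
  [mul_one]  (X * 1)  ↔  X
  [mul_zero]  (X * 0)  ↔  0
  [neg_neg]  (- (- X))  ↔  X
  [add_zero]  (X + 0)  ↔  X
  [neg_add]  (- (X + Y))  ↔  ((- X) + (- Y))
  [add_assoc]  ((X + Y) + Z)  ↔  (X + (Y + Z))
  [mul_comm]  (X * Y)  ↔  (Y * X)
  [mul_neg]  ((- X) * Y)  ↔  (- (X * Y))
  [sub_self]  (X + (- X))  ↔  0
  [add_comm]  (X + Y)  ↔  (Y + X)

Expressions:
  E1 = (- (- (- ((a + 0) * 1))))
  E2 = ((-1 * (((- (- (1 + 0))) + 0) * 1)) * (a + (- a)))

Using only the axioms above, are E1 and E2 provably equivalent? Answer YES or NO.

Every axiom is a valid identity, so a rewrite proof would force E1 and E2 to agree under every assignment.
At a=1: E1 = -1 but E2 = 0; they differ, so no derivation exists.

NO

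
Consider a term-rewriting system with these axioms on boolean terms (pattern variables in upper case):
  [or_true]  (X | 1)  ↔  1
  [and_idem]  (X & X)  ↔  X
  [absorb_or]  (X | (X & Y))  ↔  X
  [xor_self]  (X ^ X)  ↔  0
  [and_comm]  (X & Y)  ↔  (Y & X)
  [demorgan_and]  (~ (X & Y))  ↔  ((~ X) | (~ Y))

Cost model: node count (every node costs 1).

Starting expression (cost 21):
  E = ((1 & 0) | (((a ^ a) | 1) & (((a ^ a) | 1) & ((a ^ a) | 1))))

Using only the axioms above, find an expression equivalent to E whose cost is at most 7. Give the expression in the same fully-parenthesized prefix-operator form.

step 1: and_idem (→) rewrites (((a ^ a) | 1) & ((a ^ a) | 1)) into ((a ^ a) | 1), now ((1 & 0) | (((a ^ a) | 1) & ((a ^ a) | 1)))
step 2: and_idem (→) rewrites (((a ^ a) | 1) & ((a ^ a) | 1)) into ((a ^ a) | 1), now ((1 & 0) | ((a ^ a) | 1))
step 3: xor_self (→) rewrites (a ^ a) into 0, reaching cost 7 (bound 7)

((1 & 0) | (0 | 1))   [cost 7]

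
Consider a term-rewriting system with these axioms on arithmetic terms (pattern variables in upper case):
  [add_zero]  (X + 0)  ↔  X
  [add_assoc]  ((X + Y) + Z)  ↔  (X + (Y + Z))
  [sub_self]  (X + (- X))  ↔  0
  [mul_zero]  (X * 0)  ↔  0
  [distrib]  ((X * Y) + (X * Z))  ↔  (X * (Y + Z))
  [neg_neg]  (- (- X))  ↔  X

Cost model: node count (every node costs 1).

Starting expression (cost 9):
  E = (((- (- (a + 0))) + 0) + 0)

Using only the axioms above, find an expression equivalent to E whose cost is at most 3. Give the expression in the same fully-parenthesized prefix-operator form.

(a + 0)   [cost 3]

step 1: add_zero (→) rewrites (a + 0) into a, now (((- (- a)) + 0) + 0)
step 2: add_zero (→) rewrites (((- (- a)) + 0) + 0) into ((- (- a)) + 0)
step 3: neg_neg (→) rewrites (- (- a)) into a, reaching cost 3 (bound 3)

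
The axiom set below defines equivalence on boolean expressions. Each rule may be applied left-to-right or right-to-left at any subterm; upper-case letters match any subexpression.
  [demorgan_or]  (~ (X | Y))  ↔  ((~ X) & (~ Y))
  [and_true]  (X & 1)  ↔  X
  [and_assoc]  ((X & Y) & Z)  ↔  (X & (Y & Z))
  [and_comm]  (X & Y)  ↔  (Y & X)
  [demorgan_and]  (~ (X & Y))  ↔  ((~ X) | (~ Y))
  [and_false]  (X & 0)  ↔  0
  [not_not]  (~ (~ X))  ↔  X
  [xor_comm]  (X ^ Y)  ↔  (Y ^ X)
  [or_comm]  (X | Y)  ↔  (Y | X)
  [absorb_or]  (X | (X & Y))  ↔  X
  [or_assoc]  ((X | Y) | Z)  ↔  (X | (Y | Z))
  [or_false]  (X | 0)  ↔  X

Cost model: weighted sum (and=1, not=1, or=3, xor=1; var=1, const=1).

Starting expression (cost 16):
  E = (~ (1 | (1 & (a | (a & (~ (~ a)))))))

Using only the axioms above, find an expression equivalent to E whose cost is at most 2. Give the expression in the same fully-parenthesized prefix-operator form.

(~ 1)   [cost 2]

1. [not_not →] (~ (~ a))  →  a;  E = (~ (1 | (1 & (a | (a & a)))))
2. [absorb_or →] (a | (a & a))  →  a;  E = (~ (1 | (1 & a)))
3. [absorb_or →] (1 | (1 & a))  →  1;  cost 2 ≤ 2, done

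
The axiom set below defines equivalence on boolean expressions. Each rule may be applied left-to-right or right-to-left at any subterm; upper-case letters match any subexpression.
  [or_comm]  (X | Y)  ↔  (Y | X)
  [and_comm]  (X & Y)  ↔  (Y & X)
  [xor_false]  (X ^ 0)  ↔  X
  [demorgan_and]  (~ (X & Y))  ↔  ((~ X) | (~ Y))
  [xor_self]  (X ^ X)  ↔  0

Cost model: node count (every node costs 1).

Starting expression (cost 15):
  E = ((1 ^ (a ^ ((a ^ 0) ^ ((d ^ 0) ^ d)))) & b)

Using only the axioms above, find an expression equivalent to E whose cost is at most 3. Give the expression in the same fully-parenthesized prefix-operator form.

1. [xor_false →] (d ^ 0)  →  d;  E = ((1 ^ (a ^ ((a ^ 0) ^ (d ^ d)))) & b)
2. [xor_self →] (d ^ d)  →  0;  E = ((1 ^ (a ^ ((a ^ 0) ^ 0))) & b)
3. [xor_false →] ((a ^ 0) ^ 0)  →  (a ^ 0);  E = ((1 ^ (a ^ (a ^ 0))) & b)
4. [and_comm →] ((1 ^ (a ^ (a ^ 0))) & b)  →  (b & (1 ^ (a ^ (a ^ 0))))
5. [xor_false →] (a ^ 0)  →  a;  E = (b & (1 ^ (a ^ a)))
6. [xor_self →] (a ^ a)  →  0;  E = (b & (1 ^ 0))
7. [xor_false →] (1 ^ 0)  →  1;  cost 3 ≤ 3, done

(b & 1)   [cost 3]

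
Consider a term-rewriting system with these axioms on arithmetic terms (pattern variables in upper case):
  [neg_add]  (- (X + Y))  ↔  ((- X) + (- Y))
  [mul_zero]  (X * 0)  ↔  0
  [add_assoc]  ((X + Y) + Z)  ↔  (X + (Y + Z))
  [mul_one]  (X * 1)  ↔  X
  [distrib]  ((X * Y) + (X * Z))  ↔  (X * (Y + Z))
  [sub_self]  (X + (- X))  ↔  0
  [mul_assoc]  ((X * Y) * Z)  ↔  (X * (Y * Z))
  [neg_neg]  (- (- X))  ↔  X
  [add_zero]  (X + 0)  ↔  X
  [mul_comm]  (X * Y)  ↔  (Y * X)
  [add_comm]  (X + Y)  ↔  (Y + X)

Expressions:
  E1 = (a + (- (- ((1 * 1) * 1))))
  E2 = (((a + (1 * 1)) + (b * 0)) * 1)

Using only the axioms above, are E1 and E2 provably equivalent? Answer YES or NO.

step 1: mul_one (→) rewrites (1 * 1) into 1, now (a + (- (- (1 * 1))))
step 2: mul_one (→) rewrites (1 * 1) into 1, now (a + (- (- 1)))
step 3: neg_neg (→) rewrites (- (- 1)) into 1, now (a + 1)
step 4: mul_one (←) rewrites 1 into (1 * 1), now (a + (1 * 1))
step 5: add_zero (←) rewrites (a + (1 * 1)) into ((a + (1 * 1)) + 0)
step 6: mul_zero (←) rewrites 0 into (b * 0), now ((a + (1 * 1)) + (b * 0))
step 7: mul_one (←) rewrites ((a + (1 * 1)) + (b * 0)) into (((a + (1 * 1)) + (b * 0)) * 1), which is E2

YES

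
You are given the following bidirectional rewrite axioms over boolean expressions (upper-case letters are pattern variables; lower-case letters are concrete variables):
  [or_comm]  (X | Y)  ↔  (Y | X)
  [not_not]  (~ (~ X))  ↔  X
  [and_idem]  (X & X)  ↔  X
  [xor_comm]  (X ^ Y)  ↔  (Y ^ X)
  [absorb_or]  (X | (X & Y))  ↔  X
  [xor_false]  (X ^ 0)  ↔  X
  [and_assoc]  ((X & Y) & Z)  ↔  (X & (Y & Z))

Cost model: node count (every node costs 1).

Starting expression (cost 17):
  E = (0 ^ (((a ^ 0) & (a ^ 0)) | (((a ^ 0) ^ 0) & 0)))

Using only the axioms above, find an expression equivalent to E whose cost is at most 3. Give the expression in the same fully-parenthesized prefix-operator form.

(1) ((a ^ 0) ^ 0)  =[xor_false →]=  (a ^ 0)    ⊢ (0 ^ (((a ^ 0) & (a ^ 0)) | ((a ^ 0) & 0)))
(2) ((a ^ 0) & (a ^ 0))  =[and_idem →]=  (a ^ 0)    ⊢ (0 ^ ((a ^ 0) | ((a ^ 0) & 0)))
(3) ((a ^ 0) | ((a ^ 0) & 0))  =[absorb_or →]=  (a ^ 0)    ⊢ (0 ^ (a ^ 0))
(4) (a ^ 0)  =[xor_false →]=  a    ⊢ cost 3, within 3

(0 ^ a)   [cost 3]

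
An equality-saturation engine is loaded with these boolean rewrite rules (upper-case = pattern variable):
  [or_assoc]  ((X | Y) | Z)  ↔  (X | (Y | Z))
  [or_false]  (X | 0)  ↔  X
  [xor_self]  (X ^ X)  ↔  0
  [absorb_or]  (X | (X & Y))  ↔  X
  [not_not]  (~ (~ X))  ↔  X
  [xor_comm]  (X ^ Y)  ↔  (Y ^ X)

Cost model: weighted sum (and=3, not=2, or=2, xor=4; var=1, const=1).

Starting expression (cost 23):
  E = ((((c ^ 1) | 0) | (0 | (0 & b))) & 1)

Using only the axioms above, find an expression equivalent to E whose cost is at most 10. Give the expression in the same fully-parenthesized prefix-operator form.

(1) (0 | (0 & b))  =[absorb_or →]=  0    ⊢ ((((c ^ 1) | 0) | 0) & 1)
(2) ((c ^ 1) | 0)  =[or_false →]=  (c ^ 1)    ⊢ (((c ^ 1) | 0) & 1)
(3) ((c ^ 1) | 0)  =[or_false →]=  (c ^ 1)    ⊢ cost 10, within 10

((c ^ 1) & 1)   [cost 10]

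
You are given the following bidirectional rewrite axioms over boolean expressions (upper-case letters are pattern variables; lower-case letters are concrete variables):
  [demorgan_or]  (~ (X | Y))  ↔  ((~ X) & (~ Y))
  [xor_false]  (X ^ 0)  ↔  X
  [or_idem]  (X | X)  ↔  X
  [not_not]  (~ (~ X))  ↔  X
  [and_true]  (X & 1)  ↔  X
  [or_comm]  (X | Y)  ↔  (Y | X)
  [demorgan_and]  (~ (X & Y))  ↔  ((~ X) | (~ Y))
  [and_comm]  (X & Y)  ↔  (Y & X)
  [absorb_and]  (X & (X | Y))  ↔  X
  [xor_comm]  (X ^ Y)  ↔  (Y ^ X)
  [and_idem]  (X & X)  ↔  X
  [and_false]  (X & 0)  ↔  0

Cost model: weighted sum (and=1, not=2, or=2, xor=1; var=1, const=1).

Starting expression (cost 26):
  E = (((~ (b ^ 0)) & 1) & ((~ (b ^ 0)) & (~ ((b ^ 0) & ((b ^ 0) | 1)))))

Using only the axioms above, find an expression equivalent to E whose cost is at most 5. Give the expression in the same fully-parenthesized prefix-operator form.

(~ (b ^ 0))   [cost 5]

1. [absorb_and →] ((b ^ 0) & ((b ^ 0) | 1))  →  (b ^ 0);  E = (((~ (b ^ 0)) & 1) & ((~ (b ^ 0)) & (~ (b ^ 0))))
2. [and_true →] ((~ (b ^ 0)) & 1)  →  (~ (b ^ 0));  E = ((~ (b ^ 0)) & ((~ (b ^ 0)) & (~ (b ^ 0))))
3. [and_idem →] ((~ (b ^ 0)) & (~ (b ^ 0)))  →  (~ (b ^ 0));  E = ((~ (b ^ 0)) & (~ (b ^ 0)))
4. [and_idem →] ((~ (b ^ 0)) & (~ (b ^ 0)))  →  (~ (b ^ 0));  cost 5 ≤ 5, done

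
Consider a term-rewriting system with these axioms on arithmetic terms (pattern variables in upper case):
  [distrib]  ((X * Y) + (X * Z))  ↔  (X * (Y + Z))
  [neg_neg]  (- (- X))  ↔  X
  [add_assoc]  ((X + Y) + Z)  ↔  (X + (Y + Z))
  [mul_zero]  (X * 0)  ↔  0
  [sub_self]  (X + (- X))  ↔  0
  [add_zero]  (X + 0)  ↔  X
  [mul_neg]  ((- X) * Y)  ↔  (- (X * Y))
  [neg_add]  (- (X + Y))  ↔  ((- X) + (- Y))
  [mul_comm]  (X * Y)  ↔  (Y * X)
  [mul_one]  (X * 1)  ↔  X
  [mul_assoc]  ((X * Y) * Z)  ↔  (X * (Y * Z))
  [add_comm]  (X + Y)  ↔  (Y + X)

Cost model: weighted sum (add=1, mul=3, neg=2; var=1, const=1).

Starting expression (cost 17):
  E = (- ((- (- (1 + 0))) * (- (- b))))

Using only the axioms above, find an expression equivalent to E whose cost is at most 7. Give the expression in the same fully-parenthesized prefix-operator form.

(- (1 * b))   [cost 7]

step 1: neg_neg (→) rewrites (- (- (1 + 0))) into (1 + 0), now (- ((1 + 0) * (- (- b))))
step 2: add_zero (→) rewrites (1 + 0) into 1, now (- (1 * (- (- b))))
step 3: neg_neg (→) rewrites (- (- b)) into b, reaching cost 7 (bound 7)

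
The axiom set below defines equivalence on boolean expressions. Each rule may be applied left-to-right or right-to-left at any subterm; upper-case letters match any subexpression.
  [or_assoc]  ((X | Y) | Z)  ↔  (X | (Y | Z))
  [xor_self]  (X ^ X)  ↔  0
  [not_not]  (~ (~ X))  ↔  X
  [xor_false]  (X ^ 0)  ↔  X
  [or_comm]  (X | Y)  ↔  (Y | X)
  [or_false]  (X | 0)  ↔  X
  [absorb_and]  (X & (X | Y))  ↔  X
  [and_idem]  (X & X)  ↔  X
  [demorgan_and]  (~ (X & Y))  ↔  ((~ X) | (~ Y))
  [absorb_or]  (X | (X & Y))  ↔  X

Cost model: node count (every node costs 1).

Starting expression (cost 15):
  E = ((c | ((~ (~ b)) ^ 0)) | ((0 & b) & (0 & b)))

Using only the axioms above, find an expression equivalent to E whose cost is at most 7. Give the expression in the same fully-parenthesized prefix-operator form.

1. [and_idem →] ((0 & b) & (0 & b))  →  (0 & b);  E = ((c | ((~ (~ b)) ^ 0)) | (0 & b))
2. [not_not →] (~ (~ b))  →  b;  E = ((c | (b ^ 0)) | (0 & b))
3. [xor_false →] (b ^ 0)  →  b;  cost 7 ≤ 7, done

((c | b) | (0 & b))   [cost 7]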